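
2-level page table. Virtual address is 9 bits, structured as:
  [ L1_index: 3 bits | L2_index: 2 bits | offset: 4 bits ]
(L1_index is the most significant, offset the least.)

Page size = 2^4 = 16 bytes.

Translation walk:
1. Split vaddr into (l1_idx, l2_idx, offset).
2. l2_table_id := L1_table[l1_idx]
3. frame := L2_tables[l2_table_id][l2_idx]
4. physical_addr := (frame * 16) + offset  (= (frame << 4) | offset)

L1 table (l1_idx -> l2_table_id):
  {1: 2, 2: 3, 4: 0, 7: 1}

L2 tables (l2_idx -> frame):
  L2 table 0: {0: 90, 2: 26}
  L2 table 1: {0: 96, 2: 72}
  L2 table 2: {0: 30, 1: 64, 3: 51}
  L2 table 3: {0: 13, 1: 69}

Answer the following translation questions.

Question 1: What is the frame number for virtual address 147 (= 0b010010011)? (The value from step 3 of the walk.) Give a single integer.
vaddr = 147: l1_idx=2, l2_idx=1
L1[2] = 3; L2[3][1] = 69

Answer: 69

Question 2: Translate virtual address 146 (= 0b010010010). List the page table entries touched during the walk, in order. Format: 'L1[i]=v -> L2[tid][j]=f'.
vaddr = 146 = 0b010010010
Split: l1_idx=2, l2_idx=1, offset=2

Answer: L1[2]=3 -> L2[3][1]=69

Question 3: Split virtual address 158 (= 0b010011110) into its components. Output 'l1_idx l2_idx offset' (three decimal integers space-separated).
Answer: 2 1 14

Derivation:
vaddr = 158 = 0b010011110
  top 3 bits -> l1_idx = 2
  next 2 bits -> l2_idx = 1
  bottom 4 bits -> offset = 14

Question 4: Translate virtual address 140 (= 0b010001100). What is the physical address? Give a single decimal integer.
vaddr = 140 = 0b010001100
Split: l1_idx=2, l2_idx=0, offset=12
L1[2] = 3
L2[3][0] = 13
paddr = 13 * 16 + 12 = 220

Answer: 220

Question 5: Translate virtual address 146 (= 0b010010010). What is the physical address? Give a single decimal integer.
vaddr = 146 = 0b010010010
Split: l1_idx=2, l2_idx=1, offset=2
L1[2] = 3
L2[3][1] = 69
paddr = 69 * 16 + 2 = 1106

Answer: 1106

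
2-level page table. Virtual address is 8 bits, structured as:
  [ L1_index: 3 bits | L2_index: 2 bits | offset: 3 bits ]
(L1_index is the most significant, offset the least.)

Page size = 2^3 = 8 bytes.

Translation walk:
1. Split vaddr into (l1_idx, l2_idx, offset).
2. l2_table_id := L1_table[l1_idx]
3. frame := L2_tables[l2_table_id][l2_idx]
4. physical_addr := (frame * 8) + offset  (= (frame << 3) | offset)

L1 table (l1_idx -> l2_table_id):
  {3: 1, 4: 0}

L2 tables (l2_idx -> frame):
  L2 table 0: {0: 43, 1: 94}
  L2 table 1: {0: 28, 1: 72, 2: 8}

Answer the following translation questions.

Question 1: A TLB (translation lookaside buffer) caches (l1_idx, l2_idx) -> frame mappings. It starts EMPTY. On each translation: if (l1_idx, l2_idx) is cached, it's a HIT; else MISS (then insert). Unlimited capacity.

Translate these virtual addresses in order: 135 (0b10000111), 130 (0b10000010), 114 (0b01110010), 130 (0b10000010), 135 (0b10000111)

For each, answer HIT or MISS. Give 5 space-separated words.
Answer: MISS HIT MISS HIT HIT

Derivation:
vaddr=135: (4,0) not in TLB -> MISS, insert
vaddr=130: (4,0) in TLB -> HIT
vaddr=114: (3,2) not in TLB -> MISS, insert
vaddr=130: (4,0) in TLB -> HIT
vaddr=135: (4,0) in TLB -> HIT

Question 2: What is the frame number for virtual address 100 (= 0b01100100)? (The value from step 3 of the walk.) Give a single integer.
vaddr = 100: l1_idx=3, l2_idx=0
L1[3] = 1; L2[1][0] = 28

Answer: 28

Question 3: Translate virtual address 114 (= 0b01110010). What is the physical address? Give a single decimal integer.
vaddr = 114 = 0b01110010
Split: l1_idx=3, l2_idx=2, offset=2
L1[3] = 1
L2[1][2] = 8
paddr = 8 * 8 + 2 = 66

Answer: 66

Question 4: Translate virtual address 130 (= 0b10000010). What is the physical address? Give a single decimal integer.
Answer: 346

Derivation:
vaddr = 130 = 0b10000010
Split: l1_idx=4, l2_idx=0, offset=2
L1[4] = 0
L2[0][0] = 43
paddr = 43 * 8 + 2 = 346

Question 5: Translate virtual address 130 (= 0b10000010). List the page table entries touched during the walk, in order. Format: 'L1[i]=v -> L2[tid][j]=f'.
Answer: L1[4]=0 -> L2[0][0]=43

Derivation:
vaddr = 130 = 0b10000010
Split: l1_idx=4, l2_idx=0, offset=2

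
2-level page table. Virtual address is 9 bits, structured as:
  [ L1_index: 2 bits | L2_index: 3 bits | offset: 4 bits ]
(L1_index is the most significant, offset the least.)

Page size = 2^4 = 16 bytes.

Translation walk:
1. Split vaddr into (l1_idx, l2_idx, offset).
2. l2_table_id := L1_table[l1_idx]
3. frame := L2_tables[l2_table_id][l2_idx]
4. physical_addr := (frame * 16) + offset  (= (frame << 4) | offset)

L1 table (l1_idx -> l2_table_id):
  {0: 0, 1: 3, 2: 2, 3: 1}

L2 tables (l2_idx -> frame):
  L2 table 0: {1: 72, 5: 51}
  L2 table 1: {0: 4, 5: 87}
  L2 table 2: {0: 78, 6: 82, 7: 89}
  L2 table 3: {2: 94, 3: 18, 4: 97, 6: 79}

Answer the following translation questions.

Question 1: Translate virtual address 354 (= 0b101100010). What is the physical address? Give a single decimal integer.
vaddr = 354 = 0b101100010
Split: l1_idx=2, l2_idx=6, offset=2
L1[2] = 2
L2[2][6] = 82
paddr = 82 * 16 + 2 = 1314

Answer: 1314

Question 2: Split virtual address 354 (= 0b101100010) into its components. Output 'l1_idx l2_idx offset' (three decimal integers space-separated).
Answer: 2 6 2

Derivation:
vaddr = 354 = 0b101100010
  top 2 bits -> l1_idx = 2
  next 3 bits -> l2_idx = 6
  bottom 4 bits -> offset = 2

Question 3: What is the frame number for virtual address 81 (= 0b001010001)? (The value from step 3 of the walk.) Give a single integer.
vaddr = 81: l1_idx=0, l2_idx=5
L1[0] = 0; L2[0][5] = 51

Answer: 51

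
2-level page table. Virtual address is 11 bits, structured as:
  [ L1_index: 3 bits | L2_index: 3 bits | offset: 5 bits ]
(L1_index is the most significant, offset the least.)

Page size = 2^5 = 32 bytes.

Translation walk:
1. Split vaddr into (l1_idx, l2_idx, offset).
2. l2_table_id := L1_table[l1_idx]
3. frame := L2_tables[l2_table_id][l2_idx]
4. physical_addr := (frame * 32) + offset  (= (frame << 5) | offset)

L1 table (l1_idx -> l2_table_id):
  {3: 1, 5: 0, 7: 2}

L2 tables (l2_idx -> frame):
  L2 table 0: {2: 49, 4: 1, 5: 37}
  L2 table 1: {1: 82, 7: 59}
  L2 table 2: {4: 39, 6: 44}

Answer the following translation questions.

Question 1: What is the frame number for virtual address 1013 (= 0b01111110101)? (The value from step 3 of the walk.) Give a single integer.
Answer: 59

Derivation:
vaddr = 1013: l1_idx=3, l2_idx=7
L1[3] = 1; L2[1][7] = 59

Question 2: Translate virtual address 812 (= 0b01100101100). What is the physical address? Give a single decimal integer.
Answer: 2636

Derivation:
vaddr = 812 = 0b01100101100
Split: l1_idx=3, l2_idx=1, offset=12
L1[3] = 1
L2[1][1] = 82
paddr = 82 * 32 + 12 = 2636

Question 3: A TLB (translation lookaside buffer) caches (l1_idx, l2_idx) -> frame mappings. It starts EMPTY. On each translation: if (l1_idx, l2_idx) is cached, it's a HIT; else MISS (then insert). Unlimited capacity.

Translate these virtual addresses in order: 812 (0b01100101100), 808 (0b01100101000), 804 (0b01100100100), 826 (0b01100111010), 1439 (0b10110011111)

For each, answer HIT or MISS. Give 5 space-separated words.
Answer: MISS HIT HIT HIT MISS

Derivation:
vaddr=812: (3,1) not in TLB -> MISS, insert
vaddr=808: (3,1) in TLB -> HIT
vaddr=804: (3,1) in TLB -> HIT
vaddr=826: (3,1) in TLB -> HIT
vaddr=1439: (5,4) not in TLB -> MISS, insert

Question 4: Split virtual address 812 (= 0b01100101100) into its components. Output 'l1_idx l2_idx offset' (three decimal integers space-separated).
vaddr = 812 = 0b01100101100
  top 3 bits -> l1_idx = 3
  next 3 bits -> l2_idx = 1
  bottom 5 bits -> offset = 12

Answer: 3 1 12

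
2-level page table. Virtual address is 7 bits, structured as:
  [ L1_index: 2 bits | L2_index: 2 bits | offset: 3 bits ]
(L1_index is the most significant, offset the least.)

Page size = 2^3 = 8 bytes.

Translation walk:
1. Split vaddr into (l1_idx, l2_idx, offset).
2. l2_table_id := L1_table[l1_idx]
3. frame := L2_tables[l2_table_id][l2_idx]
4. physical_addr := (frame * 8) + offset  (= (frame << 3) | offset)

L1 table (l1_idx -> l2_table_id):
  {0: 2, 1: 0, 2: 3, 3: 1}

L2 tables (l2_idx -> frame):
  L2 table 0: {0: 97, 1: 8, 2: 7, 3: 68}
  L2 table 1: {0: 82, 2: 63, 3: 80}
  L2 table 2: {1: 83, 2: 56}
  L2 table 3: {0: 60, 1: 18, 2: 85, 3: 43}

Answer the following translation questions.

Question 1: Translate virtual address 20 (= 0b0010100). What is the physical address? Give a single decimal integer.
Answer: 452

Derivation:
vaddr = 20 = 0b0010100
Split: l1_idx=0, l2_idx=2, offset=4
L1[0] = 2
L2[2][2] = 56
paddr = 56 * 8 + 4 = 452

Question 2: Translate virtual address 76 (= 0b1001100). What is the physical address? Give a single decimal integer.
Answer: 148

Derivation:
vaddr = 76 = 0b1001100
Split: l1_idx=2, l2_idx=1, offset=4
L1[2] = 3
L2[3][1] = 18
paddr = 18 * 8 + 4 = 148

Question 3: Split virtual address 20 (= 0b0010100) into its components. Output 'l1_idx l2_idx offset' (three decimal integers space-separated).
vaddr = 20 = 0b0010100
  top 2 bits -> l1_idx = 0
  next 2 bits -> l2_idx = 2
  bottom 3 bits -> offset = 4

Answer: 0 2 4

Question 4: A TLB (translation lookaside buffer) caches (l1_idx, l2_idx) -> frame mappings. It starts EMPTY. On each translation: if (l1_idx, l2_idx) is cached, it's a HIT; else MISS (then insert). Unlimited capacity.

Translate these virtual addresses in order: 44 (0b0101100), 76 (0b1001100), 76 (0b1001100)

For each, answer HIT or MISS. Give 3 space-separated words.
vaddr=44: (1,1) not in TLB -> MISS, insert
vaddr=76: (2,1) not in TLB -> MISS, insert
vaddr=76: (2,1) in TLB -> HIT

Answer: MISS MISS HIT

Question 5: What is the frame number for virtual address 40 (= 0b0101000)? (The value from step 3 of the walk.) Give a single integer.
Answer: 8

Derivation:
vaddr = 40: l1_idx=1, l2_idx=1
L1[1] = 0; L2[0][1] = 8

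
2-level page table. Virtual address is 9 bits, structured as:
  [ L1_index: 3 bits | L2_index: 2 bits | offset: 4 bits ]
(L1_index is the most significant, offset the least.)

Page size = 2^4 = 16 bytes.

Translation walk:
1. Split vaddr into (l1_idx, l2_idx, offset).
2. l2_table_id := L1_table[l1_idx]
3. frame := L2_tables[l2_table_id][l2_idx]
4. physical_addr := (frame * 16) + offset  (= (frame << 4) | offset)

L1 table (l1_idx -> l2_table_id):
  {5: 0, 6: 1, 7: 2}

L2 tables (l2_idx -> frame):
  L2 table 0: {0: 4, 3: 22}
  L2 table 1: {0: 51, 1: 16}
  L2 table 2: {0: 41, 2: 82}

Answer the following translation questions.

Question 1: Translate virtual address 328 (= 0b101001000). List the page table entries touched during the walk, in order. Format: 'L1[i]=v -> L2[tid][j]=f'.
vaddr = 328 = 0b101001000
Split: l1_idx=5, l2_idx=0, offset=8

Answer: L1[5]=0 -> L2[0][0]=4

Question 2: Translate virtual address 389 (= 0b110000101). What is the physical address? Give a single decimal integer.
Answer: 821

Derivation:
vaddr = 389 = 0b110000101
Split: l1_idx=6, l2_idx=0, offset=5
L1[6] = 1
L2[1][0] = 51
paddr = 51 * 16 + 5 = 821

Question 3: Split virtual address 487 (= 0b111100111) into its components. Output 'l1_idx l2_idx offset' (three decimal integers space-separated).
Answer: 7 2 7

Derivation:
vaddr = 487 = 0b111100111
  top 3 bits -> l1_idx = 7
  next 2 bits -> l2_idx = 2
  bottom 4 bits -> offset = 7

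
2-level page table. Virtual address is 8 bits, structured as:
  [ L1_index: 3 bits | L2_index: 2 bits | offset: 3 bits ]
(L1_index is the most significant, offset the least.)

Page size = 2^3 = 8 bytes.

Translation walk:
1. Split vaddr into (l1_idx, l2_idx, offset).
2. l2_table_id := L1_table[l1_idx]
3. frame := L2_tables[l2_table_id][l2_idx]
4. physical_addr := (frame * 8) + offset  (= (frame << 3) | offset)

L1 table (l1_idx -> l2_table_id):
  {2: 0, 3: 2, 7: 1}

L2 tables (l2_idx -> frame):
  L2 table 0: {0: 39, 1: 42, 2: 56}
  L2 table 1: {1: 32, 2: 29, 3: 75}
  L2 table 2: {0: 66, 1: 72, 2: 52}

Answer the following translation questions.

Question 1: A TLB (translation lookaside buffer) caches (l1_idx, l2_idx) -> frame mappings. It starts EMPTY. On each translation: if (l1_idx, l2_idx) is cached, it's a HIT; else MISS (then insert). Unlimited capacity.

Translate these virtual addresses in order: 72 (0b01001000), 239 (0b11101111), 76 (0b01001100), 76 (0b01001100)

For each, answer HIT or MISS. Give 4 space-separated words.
Answer: MISS MISS HIT HIT

Derivation:
vaddr=72: (2,1) not in TLB -> MISS, insert
vaddr=239: (7,1) not in TLB -> MISS, insert
vaddr=76: (2,1) in TLB -> HIT
vaddr=76: (2,1) in TLB -> HIT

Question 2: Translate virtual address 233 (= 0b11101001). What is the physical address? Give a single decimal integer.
vaddr = 233 = 0b11101001
Split: l1_idx=7, l2_idx=1, offset=1
L1[7] = 1
L2[1][1] = 32
paddr = 32 * 8 + 1 = 257

Answer: 257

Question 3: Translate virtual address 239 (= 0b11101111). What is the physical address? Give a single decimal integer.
Answer: 263

Derivation:
vaddr = 239 = 0b11101111
Split: l1_idx=7, l2_idx=1, offset=7
L1[7] = 1
L2[1][1] = 32
paddr = 32 * 8 + 7 = 263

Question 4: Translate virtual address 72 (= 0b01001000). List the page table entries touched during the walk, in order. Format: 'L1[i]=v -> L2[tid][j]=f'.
Answer: L1[2]=0 -> L2[0][1]=42

Derivation:
vaddr = 72 = 0b01001000
Split: l1_idx=2, l2_idx=1, offset=0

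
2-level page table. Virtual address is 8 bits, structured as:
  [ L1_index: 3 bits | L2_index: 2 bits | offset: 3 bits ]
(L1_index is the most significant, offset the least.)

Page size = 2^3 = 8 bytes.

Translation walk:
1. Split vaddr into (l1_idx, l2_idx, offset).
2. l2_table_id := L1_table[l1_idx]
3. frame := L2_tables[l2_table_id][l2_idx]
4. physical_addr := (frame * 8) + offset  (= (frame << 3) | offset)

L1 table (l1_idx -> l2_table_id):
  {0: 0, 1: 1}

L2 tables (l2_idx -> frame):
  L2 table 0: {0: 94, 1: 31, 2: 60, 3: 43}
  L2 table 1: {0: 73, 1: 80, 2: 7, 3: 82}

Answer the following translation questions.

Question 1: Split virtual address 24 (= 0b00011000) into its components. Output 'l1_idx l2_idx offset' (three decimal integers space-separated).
vaddr = 24 = 0b00011000
  top 3 bits -> l1_idx = 0
  next 2 bits -> l2_idx = 3
  bottom 3 bits -> offset = 0

Answer: 0 3 0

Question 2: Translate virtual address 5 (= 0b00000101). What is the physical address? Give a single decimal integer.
Answer: 757

Derivation:
vaddr = 5 = 0b00000101
Split: l1_idx=0, l2_idx=0, offset=5
L1[0] = 0
L2[0][0] = 94
paddr = 94 * 8 + 5 = 757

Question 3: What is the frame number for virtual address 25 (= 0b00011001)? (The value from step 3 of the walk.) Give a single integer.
Answer: 43

Derivation:
vaddr = 25: l1_idx=0, l2_idx=3
L1[0] = 0; L2[0][3] = 43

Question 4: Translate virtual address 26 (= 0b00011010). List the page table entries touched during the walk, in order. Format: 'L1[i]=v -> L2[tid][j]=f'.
vaddr = 26 = 0b00011010
Split: l1_idx=0, l2_idx=3, offset=2

Answer: L1[0]=0 -> L2[0][3]=43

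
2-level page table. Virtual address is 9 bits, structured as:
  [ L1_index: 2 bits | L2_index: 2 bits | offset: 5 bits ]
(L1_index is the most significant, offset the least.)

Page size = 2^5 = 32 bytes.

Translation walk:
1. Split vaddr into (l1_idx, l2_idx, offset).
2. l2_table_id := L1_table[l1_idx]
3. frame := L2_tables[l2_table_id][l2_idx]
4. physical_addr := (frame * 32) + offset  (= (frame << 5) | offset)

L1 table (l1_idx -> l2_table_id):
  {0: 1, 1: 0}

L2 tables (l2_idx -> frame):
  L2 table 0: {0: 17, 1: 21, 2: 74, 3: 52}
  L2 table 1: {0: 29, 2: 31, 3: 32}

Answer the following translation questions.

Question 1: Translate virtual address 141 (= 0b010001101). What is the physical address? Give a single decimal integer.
vaddr = 141 = 0b010001101
Split: l1_idx=1, l2_idx=0, offset=13
L1[1] = 0
L2[0][0] = 17
paddr = 17 * 32 + 13 = 557

Answer: 557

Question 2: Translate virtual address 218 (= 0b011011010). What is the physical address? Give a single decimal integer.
vaddr = 218 = 0b011011010
Split: l1_idx=1, l2_idx=2, offset=26
L1[1] = 0
L2[0][2] = 74
paddr = 74 * 32 + 26 = 2394

Answer: 2394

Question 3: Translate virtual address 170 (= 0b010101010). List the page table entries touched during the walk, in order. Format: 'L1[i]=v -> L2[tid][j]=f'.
vaddr = 170 = 0b010101010
Split: l1_idx=1, l2_idx=1, offset=10

Answer: L1[1]=0 -> L2[0][1]=21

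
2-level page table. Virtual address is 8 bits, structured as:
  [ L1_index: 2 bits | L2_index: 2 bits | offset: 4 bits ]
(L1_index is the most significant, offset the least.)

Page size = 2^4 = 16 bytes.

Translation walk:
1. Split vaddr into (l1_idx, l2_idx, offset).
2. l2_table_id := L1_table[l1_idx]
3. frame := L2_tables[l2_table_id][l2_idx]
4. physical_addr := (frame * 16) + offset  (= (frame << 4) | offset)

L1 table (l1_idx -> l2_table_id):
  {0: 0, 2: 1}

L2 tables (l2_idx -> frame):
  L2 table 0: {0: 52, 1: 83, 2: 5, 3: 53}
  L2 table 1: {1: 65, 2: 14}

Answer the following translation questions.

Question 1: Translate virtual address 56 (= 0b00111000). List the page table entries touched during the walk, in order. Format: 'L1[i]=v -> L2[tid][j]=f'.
vaddr = 56 = 0b00111000
Split: l1_idx=0, l2_idx=3, offset=8

Answer: L1[0]=0 -> L2[0][3]=53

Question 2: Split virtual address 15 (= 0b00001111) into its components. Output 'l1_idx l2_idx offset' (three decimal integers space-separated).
vaddr = 15 = 0b00001111
  top 2 bits -> l1_idx = 0
  next 2 bits -> l2_idx = 0
  bottom 4 bits -> offset = 15

Answer: 0 0 15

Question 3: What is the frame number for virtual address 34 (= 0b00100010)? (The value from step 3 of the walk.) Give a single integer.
Answer: 5

Derivation:
vaddr = 34: l1_idx=0, l2_idx=2
L1[0] = 0; L2[0][2] = 5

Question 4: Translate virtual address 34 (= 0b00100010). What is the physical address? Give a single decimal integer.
vaddr = 34 = 0b00100010
Split: l1_idx=0, l2_idx=2, offset=2
L1[0] = 0
L2[0][2] = 5
paddr = 5 * 16 + 2 = 82

Answer: 82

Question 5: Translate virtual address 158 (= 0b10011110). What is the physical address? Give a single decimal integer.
vaddr = 158 = 0b10011110
Split: l1_idx=2, l2_idx=1, offset=14
L1[2] = 1
L2[1][1] = 65
paddr = 65 * 16 + 14 = 1054

Answer: 1054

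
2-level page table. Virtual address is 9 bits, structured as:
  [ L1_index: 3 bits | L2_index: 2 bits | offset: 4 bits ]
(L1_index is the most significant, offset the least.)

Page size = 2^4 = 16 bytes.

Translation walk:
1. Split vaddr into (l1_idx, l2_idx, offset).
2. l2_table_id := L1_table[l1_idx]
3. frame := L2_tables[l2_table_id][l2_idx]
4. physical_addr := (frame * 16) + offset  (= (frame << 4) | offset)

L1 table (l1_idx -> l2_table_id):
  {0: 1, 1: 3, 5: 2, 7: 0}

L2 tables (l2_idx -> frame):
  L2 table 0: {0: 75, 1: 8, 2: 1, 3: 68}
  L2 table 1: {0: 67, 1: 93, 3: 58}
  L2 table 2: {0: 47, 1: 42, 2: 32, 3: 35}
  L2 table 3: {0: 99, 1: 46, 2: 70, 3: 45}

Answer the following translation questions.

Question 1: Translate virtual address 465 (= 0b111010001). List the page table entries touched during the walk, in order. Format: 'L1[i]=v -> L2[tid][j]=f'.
vaddr = 465 = 0b111010001
Split: l1_idx=7, l2_idx=1, offset=1

Answer: L1[7]=0 -> L2[0][1]=8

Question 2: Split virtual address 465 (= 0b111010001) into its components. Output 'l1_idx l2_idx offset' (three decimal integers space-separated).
Answer: 7 1 1

Derivation:
vaddr = 465 = 0b111010001
  top 3 bits -> l1_idx = 7
  next 2 bits -> l2_idx = 1
  bottom 4 bits -> offset = 1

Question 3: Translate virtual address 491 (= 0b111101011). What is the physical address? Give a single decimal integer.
vaddr = 491 = 0b111101011
Split: l1_idx=7, l2_idx=2, offset=11
L1[7] = 0
L2[0][2] = 1
paddr = 1 * 16 + 11 = 27

Answer: 27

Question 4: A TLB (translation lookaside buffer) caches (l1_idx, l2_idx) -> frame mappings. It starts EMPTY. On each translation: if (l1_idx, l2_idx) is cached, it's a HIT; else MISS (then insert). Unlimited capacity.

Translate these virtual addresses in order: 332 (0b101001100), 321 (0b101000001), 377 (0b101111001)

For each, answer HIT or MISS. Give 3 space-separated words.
Answer: MISS HIT MISS

Derivation:
vaddr=332: (5,0) not in TLB -> MISS, insert
vaddr=321: (5,0) in TLB -> HIT
vaddr=377: (5,3) not in TLB -> MISS, insert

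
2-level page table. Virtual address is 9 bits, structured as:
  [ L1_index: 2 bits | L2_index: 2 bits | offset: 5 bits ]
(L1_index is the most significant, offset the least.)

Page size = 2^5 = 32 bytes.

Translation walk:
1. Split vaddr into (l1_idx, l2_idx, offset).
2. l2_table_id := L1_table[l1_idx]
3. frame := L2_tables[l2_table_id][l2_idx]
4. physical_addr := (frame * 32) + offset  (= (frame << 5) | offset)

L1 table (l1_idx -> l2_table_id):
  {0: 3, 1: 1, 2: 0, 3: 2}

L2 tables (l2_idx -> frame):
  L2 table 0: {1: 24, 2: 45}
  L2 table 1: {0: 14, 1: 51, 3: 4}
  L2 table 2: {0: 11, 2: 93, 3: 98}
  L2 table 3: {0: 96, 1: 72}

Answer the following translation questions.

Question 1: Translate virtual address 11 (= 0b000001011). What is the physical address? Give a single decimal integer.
Answer: 3083

Derivation:
vaddr = 11 = 0b000001011
Split: l1_idx=0, l2_idx=0, offset=11
L1[0] = 3
L2[3][0] = 96
paddr = 96 * 32 + 11 = 3083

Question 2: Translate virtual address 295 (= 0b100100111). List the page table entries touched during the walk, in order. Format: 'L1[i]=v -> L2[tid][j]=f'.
Answer: L1[2]=0 -> L2[0][1]=24

Derivation:
vaddr = 295 = 0b100100111
Split: l1_idx=2, l2_idx=1, offset=7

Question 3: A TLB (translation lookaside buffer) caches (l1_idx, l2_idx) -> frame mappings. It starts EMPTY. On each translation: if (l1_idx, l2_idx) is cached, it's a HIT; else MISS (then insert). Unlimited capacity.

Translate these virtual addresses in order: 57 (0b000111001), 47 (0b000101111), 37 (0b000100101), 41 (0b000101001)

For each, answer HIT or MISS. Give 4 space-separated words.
Answer: MISS HIT HIT HIT

Derivation:
vaddr=57: (0,1) not in TLB -> MISS, insert
vaddr=47: (0,1) in TLB -> HIT
vaddr=37: (0,1) in TLB -> HIT
vaddr=41: (0,1) in TLB -> HIT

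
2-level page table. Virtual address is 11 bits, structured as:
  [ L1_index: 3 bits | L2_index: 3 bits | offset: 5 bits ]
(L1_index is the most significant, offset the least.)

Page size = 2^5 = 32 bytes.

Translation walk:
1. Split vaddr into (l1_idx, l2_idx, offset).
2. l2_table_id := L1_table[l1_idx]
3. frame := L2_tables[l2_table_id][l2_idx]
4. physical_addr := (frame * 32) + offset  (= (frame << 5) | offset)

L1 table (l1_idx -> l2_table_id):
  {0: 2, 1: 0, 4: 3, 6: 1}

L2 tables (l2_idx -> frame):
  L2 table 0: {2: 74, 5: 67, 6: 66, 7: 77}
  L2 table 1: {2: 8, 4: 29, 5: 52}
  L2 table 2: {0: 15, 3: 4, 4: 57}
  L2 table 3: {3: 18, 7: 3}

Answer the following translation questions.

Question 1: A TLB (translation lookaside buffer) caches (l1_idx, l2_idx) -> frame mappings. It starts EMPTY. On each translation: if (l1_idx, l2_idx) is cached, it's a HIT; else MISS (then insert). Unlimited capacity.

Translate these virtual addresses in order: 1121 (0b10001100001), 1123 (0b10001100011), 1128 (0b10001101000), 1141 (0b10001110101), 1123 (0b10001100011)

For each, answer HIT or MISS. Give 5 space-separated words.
vaddr=1121: (4,3) not in TLB -> MISS, insert
vaddr=1123: (4,3) in TLB -> HIT
vaddr=1128: (4,3) in TLB -> HIT
vaddr=1141: (4,3) in TLB -> HIT
vaddr=1123: (4,3) in TLB -> HIT

Answer: MISS HIT HIT HIT HIT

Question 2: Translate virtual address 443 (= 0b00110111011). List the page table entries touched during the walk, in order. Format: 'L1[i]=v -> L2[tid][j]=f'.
Answer: L1[1]=0 -> L2[0][5]=67

Derivation:
vaddr = 443 = 0b00110111011
Split: l1_idx=1, l2_idx=5, offset=27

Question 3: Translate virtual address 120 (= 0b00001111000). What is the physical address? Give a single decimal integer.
vaddr = 120 = 0b00001111000
Split: l1_idx=0, l2_idx=3, offset=24
L1[0] = 2
L2[2][3] = 4
paddr = 4 * 32 + 24 = 152

Answer: 152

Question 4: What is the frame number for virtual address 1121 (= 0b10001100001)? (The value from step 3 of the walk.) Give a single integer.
vaddr = 1121: l1_idx=4, l2_idx=3
L1[4] = 3; L2[3][3] = 18

Answer: 18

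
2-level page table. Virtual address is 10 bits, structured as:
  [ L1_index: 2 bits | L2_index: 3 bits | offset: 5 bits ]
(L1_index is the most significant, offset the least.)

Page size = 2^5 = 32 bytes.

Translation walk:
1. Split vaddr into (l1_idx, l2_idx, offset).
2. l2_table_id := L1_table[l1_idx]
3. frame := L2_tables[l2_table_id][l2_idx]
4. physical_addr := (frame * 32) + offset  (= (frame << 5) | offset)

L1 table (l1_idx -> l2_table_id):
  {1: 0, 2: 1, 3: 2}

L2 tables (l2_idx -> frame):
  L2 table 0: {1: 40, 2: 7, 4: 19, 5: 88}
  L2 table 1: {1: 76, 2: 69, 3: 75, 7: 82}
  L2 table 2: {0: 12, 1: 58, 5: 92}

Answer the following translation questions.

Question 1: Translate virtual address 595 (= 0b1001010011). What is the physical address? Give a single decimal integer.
vaddr = 595 = 0b1001010011
Split: l1_idx=2, l2_idx=2, offset=19
L1[2] = 1
L2[1][2] = 69
paddr = 69 * 32 + 19 = 2227

Answer: 2227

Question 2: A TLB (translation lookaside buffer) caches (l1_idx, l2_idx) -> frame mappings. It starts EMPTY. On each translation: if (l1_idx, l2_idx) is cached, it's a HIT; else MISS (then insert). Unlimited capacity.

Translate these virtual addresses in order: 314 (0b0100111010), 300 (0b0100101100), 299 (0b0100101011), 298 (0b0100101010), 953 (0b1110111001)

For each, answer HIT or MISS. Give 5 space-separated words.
Answer: MISS HIT HIT HIT MISS

Derivation:
vaddr=314: (1,1) not in TLB -> MISS, insert
vaddr=300: (1,1) in TLB -> HIT
vaddr=299: (1,1) in TLB -> HIT
vaddr=298: (1,1) in TLB -> HIT
vaddr=953: (3,5) not in TLB -> MISS, insert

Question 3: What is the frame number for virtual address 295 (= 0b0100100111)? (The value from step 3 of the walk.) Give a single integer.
Answer: 40

Derivation:
vaddr = 295: l1_idx=1, l2_idx=1
L1[1] = 0; L2[0][1] = 40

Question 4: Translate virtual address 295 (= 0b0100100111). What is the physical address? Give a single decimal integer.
Answer: 1287

Derivation:
vaddr = 295 = 0b0100100111
Split: l1_idx=1, l2_idx=1, offset=7
L1[1] = 0
L2[0][1] = 40
paddr = 40 * 32 + 7 = 1287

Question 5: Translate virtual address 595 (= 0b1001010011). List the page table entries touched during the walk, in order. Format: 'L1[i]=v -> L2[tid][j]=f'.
vaddr = 595 = 0b1001010011
Split: l1_idx=2, l2_idx=2, offset=19

Answer: L1[2]=1 -> L2[1][2]=69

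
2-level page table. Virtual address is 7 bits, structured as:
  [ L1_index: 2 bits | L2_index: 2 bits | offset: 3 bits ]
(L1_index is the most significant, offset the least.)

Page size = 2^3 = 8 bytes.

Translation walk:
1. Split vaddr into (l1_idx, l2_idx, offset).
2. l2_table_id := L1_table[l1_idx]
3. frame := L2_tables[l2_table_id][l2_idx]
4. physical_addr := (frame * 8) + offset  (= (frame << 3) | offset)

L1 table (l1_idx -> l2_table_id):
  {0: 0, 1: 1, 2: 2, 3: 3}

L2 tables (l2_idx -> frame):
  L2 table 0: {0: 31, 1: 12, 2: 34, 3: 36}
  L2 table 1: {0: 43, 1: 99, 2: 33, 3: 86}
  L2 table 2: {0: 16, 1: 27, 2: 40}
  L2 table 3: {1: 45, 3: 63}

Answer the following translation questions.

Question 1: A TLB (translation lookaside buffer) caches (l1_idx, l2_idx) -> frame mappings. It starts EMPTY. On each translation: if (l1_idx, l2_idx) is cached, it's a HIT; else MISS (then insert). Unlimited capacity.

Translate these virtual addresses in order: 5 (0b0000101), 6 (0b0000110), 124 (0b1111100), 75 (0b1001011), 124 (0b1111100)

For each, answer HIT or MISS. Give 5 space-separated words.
Answer: MISS HIT MISS MISS HIT

Derivation:
vaddr=5: (0,0) not in TLB -> MISS, insert
vaddr=6: (0,0) in TLB -> HIT
vaddr=124: (3,3) not in TLB -> MISS, insert
vaddr=75: (2,1) not in TLB -> MISS, insert
vaddr=124: (3,3) in TLB -> HIT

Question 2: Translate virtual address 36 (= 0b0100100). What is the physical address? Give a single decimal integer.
vaddr = 36 = 0b0100100
Split: l1_idx=1, l2_idx=0, offset=4
L1[1] = 1
L2[1][0] = 43
paddr = 43 * 8 + 4 = 348

Answer: 348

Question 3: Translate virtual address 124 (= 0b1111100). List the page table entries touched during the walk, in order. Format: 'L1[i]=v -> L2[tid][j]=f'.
Answer: L1[3]=3 -> L2[3][3]=63

Derivation:
vaddr = 124 = 0b1111100
Split: l1_idx=3, l2_idx=3, offset=4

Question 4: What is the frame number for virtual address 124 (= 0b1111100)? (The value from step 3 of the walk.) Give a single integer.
Answer: 63

Derivation:
vaddr = 124: l1_idx=3, l2_idx=3
L1[3] = 3; L2[3][3] = 63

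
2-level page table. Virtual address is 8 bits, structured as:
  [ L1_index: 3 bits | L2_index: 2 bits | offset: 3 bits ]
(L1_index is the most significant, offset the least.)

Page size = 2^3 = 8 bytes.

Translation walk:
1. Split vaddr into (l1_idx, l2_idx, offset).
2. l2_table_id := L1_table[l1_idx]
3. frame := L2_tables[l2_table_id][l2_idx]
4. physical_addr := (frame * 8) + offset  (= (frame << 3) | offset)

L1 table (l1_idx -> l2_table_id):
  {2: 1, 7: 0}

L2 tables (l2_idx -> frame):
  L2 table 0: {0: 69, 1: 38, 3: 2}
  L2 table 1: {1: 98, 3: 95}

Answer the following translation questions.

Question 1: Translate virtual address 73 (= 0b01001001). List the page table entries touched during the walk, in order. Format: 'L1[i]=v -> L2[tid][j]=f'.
Answer: L1[2]=1 -> L2[1][1]=98

Derivation:
vaddr = 73 = 0b01001001
Split: l1_idx=2, l2_idx=1, offset=1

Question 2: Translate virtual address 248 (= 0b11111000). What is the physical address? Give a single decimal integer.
vaddr = 248 = 0b11111000
Split: l1_idx=7, l2_idx=3, offset=0
L1[7] = 0
L2[0][3] = 2
paddr = 2 * 8 + 0 = 16

Answer: 16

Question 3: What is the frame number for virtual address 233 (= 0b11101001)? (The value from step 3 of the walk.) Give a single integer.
Answer: 38

Derivation:
vaddr = 233: l1_idx=7, l2_idx=1
L1[7] = 0; L2[0][1] = 38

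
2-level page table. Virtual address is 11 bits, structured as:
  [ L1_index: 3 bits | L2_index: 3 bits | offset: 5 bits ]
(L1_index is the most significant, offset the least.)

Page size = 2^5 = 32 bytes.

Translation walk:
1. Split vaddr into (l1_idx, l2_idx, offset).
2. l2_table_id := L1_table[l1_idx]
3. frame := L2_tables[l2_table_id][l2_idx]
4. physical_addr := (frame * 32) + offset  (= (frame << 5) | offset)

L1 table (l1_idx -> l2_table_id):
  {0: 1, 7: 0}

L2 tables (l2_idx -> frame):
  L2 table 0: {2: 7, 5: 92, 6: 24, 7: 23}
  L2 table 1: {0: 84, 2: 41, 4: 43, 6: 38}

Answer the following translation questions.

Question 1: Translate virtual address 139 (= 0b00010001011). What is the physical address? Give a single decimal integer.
Answer: 1387

Derivation:
vaddr = 139 = 0b00010001011
Split: l1_idx=0, l2_idx=4, offset=11
L1[0] = 1
L2[1][4] = 43
paddr = 43 * 32 + 11 = 1387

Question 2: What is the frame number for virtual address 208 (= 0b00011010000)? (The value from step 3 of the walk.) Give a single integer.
Answer: 38

Derivation:
vaddr = 208: l1_idx=0, l2_idx=6
L1[0] = 1; L2[1][6] = 38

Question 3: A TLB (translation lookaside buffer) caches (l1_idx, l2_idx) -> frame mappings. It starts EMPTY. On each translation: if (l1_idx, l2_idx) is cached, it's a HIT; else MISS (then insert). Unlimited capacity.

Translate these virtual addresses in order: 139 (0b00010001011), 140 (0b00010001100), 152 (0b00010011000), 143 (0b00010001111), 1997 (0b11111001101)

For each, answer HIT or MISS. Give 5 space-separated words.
vaddr=139: (0,4) not in TLB -> MISS, insert
vaddr=140: (0,4) in TLB -> HIT
vaddr=152: (0,4) in TLB -> HIT
vaddr=143: (0,4) in TLB -> HIT
vaddr=1997: (7,6) not in TLB -> MISS, insert

Answer: MISS HIT HIT HIT MISS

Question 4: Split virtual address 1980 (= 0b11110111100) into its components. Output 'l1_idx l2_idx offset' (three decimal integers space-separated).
Answer: 7 5 28

Derivation:
vaddr = 1980 = 0b11110111100
  top 3 bits -> l1_idx = 7
  next 3 bits -> l2_idx = 5
  bottom 5 bits -> offset = 28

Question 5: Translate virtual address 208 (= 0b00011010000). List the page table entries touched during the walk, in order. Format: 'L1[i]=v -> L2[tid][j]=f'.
Answer: L1[0]=1 -> L2[1][6]=38

Derivation:
vaddr = 208 = 0b00011010000
Split: l1_idx=0, l2_idx=6, offset=16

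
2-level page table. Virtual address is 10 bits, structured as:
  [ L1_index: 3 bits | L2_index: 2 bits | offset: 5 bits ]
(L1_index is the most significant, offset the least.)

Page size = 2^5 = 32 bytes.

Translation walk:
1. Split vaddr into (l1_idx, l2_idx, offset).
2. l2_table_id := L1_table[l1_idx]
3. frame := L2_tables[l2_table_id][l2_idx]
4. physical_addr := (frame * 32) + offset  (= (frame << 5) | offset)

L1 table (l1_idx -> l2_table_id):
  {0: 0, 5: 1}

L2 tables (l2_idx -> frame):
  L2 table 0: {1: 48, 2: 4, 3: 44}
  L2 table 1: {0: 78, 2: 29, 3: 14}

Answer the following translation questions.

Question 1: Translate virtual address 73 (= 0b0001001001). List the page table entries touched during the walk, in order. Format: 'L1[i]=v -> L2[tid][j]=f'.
Answer: L1[0]=0 -> L2[0][2]=4

Derivation:
vaddr = 73 = 0b0001001001
Split: l1_idx=0, l2_idx=2, offset=9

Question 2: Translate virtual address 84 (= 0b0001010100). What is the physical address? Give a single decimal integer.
Answer: 148

Derivation:
vaddr = 84 = 0b0001010100
Split: l1_idx=0, l2_idx=2, offset=20
L1[0] = 0
L2[0][2] = 4
paddr = 4 * 32 + 20 = 148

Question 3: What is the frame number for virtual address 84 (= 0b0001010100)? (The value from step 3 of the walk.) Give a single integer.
Answer: 4

Derivation:
vaddr = 84: l1_idx=0, l2_idx=2
L1[0] = 0; L2[0][2] = 4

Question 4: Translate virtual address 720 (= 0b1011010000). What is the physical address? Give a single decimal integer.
vaddr = 720 = 0b1011010000
Split: l1_idx=5, l2_idx=2, offset=16
L1[5] = 1
L2[1][2] = 29
paddr = 29 * 32 + 16 = 944

Answer: 944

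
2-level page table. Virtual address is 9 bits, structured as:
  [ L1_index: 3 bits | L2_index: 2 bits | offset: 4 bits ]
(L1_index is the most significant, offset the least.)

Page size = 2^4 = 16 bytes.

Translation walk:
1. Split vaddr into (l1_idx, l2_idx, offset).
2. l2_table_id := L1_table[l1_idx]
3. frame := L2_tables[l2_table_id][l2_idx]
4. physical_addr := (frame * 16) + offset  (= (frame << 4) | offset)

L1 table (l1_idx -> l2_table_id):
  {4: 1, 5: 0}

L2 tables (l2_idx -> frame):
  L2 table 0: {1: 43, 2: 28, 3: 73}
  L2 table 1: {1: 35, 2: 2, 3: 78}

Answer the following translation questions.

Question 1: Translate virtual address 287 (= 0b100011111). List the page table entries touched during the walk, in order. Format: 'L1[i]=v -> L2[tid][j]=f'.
Answer: L1[4]=1 -> L2[1][1]=35

Derivation:
vaddr = 287 = 0b100011111
Split: l1_idx=4, l2_idx=1, offset=15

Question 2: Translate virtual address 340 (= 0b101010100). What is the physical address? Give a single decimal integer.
Answer: 692

Derivation:
vaddr = 340 = 0b101010100
Split: l1_idx=5, l2_idx=1, offset=4
L1[5] = 0
L2[0][1] = 43
paddr = 43 * 16 + 4 = 692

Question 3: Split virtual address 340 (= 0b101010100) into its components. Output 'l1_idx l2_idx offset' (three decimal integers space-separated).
vaddr = 340 = 0b101010100
  top 3 bits -> l1_idx = 5
  next 2 bits -> l2_idx = 1
  bottom 4 bits -> offset = 4

Answer: 5 1 4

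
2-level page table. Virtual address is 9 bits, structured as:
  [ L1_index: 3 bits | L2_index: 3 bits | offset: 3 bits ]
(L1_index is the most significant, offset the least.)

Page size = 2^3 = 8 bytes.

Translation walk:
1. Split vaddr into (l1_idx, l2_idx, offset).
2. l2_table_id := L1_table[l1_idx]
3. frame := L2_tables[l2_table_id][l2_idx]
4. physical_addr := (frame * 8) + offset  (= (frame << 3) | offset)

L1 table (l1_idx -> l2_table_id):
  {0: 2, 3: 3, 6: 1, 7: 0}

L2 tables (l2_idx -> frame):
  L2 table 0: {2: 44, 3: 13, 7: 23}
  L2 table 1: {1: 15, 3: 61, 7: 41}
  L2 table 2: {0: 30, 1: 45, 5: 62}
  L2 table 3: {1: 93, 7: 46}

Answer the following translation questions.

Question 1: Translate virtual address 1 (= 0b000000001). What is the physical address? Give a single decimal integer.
vaddr = 1 = 0b000000001
Split: l1_idx=0, l2_idx=0, offset=1
L1[0] = 2
L2[2][0] = 30
paddr = 30 * 8 + 1 = 241

Answer: 241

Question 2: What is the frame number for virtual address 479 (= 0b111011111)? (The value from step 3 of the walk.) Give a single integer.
Answer: 13

Derivation:
vaddr = 479: l1_idx=7, l2_idx=3
L1[7] = 0; L2[0][3] = 13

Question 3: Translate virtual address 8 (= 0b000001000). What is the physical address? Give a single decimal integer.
vaddr = 8 = 0b000001000
Split: l1_idx=0, l2_idx=1, offset=0
L1[0] = 2
L2[2][1] = 45
paddr = 45 * 8 + 0 = 360

Answer: 360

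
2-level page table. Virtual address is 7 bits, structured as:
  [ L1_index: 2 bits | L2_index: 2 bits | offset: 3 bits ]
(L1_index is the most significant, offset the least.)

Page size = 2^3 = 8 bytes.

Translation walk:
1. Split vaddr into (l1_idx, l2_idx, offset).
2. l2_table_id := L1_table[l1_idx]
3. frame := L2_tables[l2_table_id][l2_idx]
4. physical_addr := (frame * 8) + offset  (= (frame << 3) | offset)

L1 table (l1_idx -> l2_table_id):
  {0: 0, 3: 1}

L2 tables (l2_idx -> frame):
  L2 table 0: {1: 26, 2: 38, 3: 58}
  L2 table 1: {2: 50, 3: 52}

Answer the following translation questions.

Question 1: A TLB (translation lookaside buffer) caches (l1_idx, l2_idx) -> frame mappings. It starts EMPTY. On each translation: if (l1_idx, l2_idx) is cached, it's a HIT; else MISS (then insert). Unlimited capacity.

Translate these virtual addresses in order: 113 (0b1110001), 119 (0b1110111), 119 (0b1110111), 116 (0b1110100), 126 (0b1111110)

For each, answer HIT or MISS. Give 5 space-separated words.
Answer: MISS HIT HIT HIT MISS

Derivation:
vaddr=113: (3,2) not in TLB -> MISS, insert
vaddr=119: (3,2) in TLB -> HIT
vaddr=119: (3,2) in TLB -> HIT
vaddr=116: (3,2) in TLB -> HIT
vaddr=126: (3,3) not in TLB -> MISS, insert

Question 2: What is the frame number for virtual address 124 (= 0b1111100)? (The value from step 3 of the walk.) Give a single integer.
vaddr = 124: l1_idx=3, l2_idx=3
L1[3] = 1; L2[1][3] = 52

Answer: 52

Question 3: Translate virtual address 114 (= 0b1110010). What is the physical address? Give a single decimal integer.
vaddr = 114 = 0b1110010
Split: l1_idx=3, l2_idx=2, offset=2
L1[3] = 1
L2[1][2] = 50
paddr = 50 * 8 + 2 = 402

Answer: 402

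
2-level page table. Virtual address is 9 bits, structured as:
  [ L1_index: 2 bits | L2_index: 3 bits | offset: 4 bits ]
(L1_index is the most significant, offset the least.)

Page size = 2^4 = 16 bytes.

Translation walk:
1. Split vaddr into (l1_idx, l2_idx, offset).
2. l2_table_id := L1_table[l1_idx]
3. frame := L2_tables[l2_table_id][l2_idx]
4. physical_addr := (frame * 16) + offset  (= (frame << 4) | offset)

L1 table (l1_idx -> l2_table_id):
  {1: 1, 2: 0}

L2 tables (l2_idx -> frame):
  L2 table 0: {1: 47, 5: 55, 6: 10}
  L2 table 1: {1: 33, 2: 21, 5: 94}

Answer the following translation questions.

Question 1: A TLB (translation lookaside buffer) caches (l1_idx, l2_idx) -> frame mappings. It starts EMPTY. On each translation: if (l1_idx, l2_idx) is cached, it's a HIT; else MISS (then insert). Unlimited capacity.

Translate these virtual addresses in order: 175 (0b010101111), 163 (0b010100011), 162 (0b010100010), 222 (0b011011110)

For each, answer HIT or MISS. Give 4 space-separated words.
vaddr=175: (1,2) not in TLB -> MISS, insert
vaddr=163: (1,2) in TLB -> HIT
vaddr=162: (1,2) in TLB -> HIT
vaddr=222: (1,5) not in TLB -> MISS, insert

Answer: MISS HIT HIT MISS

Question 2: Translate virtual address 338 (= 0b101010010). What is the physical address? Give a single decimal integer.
vaddr = 338 = 0b101010010
Split: l1_idx=2, l2_idx=5, offset=2
L1[2] = 0
L2[0][5] = 55
paddr = 55 * 16 + 2 = 882

Answer: 882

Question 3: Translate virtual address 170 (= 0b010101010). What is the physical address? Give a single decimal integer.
Answer: 346

Derivation:
vaddr = 170 = 0b010101010
Split: l1_idx=1, l2_idx=2, offset=10
L1[1] = 1
L2[1][2] = 21
paddr = 21 * 16 + 10 = 346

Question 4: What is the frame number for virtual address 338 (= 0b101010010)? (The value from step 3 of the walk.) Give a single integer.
vaddr = 338: l1_idx=2, l2_idx=5
L1[2] = 0; L2[0][5] = 55

Answer: 55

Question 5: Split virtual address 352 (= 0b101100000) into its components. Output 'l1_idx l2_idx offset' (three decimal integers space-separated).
Answer: 2 6 0

Derivation:
vaddr = 352 = 0b101100000
  top 2 bits -> l1_idx = 2
  next 3 bits -> l2_idx = 6
  bottom 4 bits -> offset = 0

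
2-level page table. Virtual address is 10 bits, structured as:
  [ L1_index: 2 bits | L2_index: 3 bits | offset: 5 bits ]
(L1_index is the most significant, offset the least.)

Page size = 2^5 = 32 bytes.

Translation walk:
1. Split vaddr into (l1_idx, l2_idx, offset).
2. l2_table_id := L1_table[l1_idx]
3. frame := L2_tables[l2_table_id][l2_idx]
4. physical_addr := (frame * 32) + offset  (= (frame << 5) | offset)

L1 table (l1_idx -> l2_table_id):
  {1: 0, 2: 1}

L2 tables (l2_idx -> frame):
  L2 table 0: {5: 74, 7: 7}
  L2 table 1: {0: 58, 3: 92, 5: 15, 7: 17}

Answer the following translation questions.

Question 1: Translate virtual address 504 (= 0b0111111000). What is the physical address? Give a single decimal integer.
Answer: 248

Derivation:
vaddr = 504 = 0b0111111000
Split: l1_idx=1, l2_idx=7, offset=24
L1[1] = 0
L2[0][7] = 7
paddr = 7 * 32 + 24 = 248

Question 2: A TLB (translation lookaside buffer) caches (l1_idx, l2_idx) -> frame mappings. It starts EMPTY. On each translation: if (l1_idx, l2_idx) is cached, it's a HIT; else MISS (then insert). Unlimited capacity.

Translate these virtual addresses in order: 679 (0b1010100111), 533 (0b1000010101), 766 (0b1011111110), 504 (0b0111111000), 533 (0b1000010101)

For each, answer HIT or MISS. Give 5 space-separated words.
vaddr=679: (2,5) not in TLB -> MISS, insert
vaddr=533: (2,0) not in TLB -> MISS, insert
vaddr=766: (2,7) not in TLB -> MISS, insert
vaddr=504: (1,7) not in TLB -> MISS, insert
vaddr=533: (2,0) in TLB -> HIT

Answer: MISS MISS MISS MISS HIT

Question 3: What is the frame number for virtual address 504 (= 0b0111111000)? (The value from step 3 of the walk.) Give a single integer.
vaddr = 504: l1_idx=1, l2_idx=7
L1[1] = 0; L2[0][7] = 7

Answer: 7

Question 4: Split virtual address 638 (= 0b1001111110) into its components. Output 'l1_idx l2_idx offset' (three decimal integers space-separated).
vaddr = 638 = 0b1001111110
  top 2 bits -> l1_idx = 2
  next 3 bits -> l2_idx = 3
  bottom 5 bits -> offset = 30

Answer: 2 3 30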